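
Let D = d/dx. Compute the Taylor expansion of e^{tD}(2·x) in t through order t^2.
2 t + 2 x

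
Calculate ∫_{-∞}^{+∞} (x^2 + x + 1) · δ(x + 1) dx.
1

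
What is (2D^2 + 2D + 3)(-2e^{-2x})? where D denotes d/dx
- 14 e^{- 2 x}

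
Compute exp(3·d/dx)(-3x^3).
- 3 x^{3} - 27 x^{2} - 81 x - 81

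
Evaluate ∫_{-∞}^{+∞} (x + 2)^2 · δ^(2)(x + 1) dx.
2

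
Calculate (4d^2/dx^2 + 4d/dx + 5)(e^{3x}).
53 e^{3 x}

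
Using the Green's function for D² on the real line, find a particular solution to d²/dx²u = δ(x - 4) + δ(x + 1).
\frac{|x - 4|}{2} + \frac{|x + 1|}{2}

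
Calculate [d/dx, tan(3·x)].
\frac{3}{\cos^{2}{\left(3 x \right)}}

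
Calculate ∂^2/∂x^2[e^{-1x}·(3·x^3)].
3 x \left(x^{2} - 6 x + 6\right) e^{- x}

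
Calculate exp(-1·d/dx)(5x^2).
5 x^{2} - 10 x + 5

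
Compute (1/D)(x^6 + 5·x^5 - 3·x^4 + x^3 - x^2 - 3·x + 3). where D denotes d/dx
\frac{x^{7}}{7} + \frac{5 x^{6}}{6} - \frac{3 x^{5}}{5} + \frac{x^{4}}{4} - \frac{x^{3}}{3} - \frac{3 x^{2}}{2} + 3 x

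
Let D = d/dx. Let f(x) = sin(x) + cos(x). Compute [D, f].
- \sin{\left(x \right)} + \cos{\left(x \right)}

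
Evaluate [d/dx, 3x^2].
6 x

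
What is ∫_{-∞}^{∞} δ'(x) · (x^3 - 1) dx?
0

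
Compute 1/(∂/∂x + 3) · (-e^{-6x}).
\frac{e^{- 6 x}}{3}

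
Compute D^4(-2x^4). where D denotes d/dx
-48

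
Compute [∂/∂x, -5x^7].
- 35 x^{6}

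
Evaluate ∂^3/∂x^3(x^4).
24 x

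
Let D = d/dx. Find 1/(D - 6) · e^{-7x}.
- \frac{e^{- 7 x}}{13}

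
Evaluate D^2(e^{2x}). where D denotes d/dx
4 e^{2 x}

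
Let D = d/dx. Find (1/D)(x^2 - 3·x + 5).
\frac{x^{3}}{3} - \frac{3 x^{2}}{2} + 5 x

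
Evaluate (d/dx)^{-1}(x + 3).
\frac{x^{2}}{2} + 3 x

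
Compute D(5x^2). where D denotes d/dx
10 x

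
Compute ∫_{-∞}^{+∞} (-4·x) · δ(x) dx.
0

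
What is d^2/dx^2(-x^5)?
- 20 x^{3}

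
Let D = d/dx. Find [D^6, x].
6D^{5}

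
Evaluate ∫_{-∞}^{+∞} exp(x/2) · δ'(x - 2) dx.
- \frac{e}{2}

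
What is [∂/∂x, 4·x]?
4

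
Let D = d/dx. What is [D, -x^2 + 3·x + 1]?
3 - 2 x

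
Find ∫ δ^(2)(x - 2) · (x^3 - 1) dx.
12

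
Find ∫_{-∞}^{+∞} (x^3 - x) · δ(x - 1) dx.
0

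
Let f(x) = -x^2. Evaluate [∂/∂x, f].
- 2 x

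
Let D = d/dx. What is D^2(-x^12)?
- 132 x^{10}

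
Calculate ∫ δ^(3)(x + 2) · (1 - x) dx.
0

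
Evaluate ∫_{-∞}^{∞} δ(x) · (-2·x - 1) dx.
-1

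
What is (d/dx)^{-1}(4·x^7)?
\frac{x^{8}}{2}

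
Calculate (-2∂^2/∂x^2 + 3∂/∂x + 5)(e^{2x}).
3 e^{2 x}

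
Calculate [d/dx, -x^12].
- 12 x^{11}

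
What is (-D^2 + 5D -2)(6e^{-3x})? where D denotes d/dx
- 156 e^{- 3 x}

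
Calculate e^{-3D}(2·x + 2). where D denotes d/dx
2 x - 4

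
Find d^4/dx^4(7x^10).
35280 x^{6}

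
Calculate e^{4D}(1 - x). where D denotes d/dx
- x - 3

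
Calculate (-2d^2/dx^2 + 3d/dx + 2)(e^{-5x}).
- 63 e^{- 5 x}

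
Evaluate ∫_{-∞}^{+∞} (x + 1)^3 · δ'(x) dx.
-3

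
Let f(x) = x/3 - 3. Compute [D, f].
\frac{1}{3}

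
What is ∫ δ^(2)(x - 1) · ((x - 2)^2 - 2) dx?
2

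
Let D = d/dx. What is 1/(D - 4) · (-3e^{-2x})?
\frac{e^{- 2 x}}{2}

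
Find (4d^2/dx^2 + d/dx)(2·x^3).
6 x \left(x + 8\right)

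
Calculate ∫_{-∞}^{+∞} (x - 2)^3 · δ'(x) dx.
-12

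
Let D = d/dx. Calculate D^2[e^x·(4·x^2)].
4 \left(x^{2} + 4 x + 2\right) e^{x}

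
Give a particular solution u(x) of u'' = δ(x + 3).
\frac{|x + 3|}{2}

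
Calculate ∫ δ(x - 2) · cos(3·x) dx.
\cos{\left(6 \right)}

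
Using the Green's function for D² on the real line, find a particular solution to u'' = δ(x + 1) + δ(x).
\frac{|x + 1|}{2} + \frac{|x|}{2}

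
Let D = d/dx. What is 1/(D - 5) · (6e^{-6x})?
- \frac{6 e^{- 6 x}}{11}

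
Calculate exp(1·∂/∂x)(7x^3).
7 x^{3} + 21 x^{2} + 21 x + 7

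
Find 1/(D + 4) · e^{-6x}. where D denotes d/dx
- \frac{e^{- 6 x}}{2}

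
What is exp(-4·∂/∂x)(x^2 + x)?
x^{2} - 7 x + 12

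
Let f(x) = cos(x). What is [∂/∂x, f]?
- \sin{\left(x \right)}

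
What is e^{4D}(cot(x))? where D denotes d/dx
\cot{\left(x + 4 \right)}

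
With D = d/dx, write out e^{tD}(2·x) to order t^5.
2 t + 2 x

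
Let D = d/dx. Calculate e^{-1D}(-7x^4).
- 7 x^{4} + 28 x^{3} - 42 x^{2} + 28 x - 7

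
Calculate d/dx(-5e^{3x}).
- 15 e^{3 x}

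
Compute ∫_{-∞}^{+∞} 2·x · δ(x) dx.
0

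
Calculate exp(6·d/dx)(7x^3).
7 x^{3} + 126 x^{2} + 756 x + 1512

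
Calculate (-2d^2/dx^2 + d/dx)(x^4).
4 x^{2} \left(x - 6\right)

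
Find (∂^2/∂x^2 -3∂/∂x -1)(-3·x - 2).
3 x + 11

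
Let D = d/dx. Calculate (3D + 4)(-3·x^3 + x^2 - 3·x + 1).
- 12 x^{3} - 23 x^{2} - 6 x - 5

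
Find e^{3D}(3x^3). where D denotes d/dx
3 x^{3} + 27 x^{2} + 81 x + 81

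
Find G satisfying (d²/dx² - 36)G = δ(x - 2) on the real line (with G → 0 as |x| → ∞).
-\frac{e^{-6|x - 2|}}{12}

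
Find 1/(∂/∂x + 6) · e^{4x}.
\frac{e^{4 x}}{10}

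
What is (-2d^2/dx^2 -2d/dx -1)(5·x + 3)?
- 5 x - 13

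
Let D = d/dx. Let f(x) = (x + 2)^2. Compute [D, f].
2 x + 4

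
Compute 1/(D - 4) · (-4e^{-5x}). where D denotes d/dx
\frac{4 e^{- 5 x}}{9}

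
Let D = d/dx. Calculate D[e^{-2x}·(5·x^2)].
10 x \left(1 - x\right) e^{- 2 x}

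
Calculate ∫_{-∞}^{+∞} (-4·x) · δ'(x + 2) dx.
4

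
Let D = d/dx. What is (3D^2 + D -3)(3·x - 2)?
9 - 9 x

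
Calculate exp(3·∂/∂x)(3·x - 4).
3 x + 5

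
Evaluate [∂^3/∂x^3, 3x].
9\frac{d^{2}}{dx^{2}}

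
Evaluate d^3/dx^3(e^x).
e^{x}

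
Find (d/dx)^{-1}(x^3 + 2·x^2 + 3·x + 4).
\frac{x^{4}}{4} + \frac{2 x^{3}}{3} + \frac{3 x^{2}}{2} + 4 x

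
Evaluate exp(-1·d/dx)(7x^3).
7 x^{3} - 21 x^{2} + 21 x - 7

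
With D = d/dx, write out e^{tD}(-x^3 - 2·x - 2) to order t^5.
- t^{3} - 3 t^{2} x - t \left(3 x^{2} + 2\right) - x^{3} - 2 x - 2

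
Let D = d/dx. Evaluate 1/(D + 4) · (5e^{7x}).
\frac{5 e^{7 x}}{11}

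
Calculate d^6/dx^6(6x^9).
362880 x^{3}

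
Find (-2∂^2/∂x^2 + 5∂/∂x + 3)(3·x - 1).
9 x + 12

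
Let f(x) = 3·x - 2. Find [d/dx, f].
3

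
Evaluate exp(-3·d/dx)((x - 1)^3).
x^{3} - 12 x^{2} + 48 x - 64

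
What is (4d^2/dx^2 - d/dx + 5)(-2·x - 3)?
- 10 x - 13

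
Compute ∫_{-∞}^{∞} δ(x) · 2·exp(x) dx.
2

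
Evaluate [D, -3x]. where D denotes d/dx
-3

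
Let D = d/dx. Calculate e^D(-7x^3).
- 7 x^{3} - 21 x^{2} - 21 x - 7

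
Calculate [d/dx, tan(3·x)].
\frac{3}{\cos^{2}{\left(3 x \right)}}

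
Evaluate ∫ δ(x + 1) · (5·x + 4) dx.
-1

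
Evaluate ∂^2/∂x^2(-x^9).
- 72 x^{7}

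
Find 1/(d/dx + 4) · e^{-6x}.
- \frac{e^{- 6 x}}{2}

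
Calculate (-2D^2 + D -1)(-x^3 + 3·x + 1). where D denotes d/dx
x^{3} - 3 x^{2} + 9 x + 2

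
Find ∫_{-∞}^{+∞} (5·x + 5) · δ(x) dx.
5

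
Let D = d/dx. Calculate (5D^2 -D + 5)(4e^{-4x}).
356 e^{- 4 x}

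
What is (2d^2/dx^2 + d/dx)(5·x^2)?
10 x + 20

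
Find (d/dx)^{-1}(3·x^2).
x^{3}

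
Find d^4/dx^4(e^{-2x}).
16 e^{- 2 x}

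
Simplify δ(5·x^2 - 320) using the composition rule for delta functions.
\frac{\delta(x - 8) + \delta(x + 8)}{80}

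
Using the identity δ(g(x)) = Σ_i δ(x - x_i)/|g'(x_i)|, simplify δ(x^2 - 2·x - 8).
\frac{\delta(x + 2) + \delta(x - 4)}{6}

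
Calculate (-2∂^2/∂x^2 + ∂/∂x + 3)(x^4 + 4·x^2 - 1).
3 x^{4} + 4 x^{3} - 12 x^{2} + 8 x - 19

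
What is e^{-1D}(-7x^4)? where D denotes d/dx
- 7 x^{4} + 28 x^{3} - 42 x^{2} + 28 x - 7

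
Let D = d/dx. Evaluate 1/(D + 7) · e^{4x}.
\frac{e^{4 x}}{11}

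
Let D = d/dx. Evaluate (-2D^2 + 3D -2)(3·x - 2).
13 - 6 x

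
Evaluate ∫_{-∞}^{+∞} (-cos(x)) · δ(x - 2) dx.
- \cos{\left(2 \right)}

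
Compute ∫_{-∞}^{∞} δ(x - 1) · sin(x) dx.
\sin{\left(1 \right)}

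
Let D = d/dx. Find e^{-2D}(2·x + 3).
2 x - 1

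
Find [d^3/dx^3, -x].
-3\frac{d^{2}}{dx^{2}}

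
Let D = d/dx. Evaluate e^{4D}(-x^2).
- x^{2} - 8 x - 16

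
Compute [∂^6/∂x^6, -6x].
-36\frac{d^{5}}{dx^{5}}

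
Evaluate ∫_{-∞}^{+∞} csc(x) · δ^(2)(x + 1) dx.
- \left(2 \cot^{2}{\left(1 \right)} + 1\right) \csc{\left(1 \right)}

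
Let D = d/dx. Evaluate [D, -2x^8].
- 16 x^{7}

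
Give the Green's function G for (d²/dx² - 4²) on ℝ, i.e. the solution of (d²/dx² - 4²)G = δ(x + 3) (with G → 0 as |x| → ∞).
-\frac{e^{-4|x + 3|}}{8}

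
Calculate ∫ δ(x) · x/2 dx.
0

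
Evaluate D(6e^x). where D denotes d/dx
6 e^{x}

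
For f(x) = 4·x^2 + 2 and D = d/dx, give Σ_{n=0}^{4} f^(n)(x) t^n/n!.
4 t^{2} + 8 t x + 4 x^{2} + 2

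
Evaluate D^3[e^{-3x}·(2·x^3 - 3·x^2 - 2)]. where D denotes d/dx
3 \left(- 18 x^{3} + 81 x^{2} - 90 x + 40\right) e^{- 3 x}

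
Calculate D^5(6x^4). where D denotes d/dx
0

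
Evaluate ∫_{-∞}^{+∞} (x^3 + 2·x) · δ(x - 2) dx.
12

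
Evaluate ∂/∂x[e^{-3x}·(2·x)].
2 \left(1 - 3 x\right) e^{- 3 x}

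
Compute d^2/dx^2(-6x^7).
- 252 x^{5}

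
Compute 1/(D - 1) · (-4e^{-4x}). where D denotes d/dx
\frac{4 e^{- 4 x}}{5}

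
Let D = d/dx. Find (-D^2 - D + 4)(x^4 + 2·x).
4 x^{4} - 4 x^{3} - 12 x^{2} + 8 x - 2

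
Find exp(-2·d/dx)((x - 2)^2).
x^{2} - 8 x + 16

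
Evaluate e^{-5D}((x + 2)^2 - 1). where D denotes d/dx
x^{2} - 6 x + 8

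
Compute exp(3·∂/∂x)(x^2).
x^{2} + 6 x + 9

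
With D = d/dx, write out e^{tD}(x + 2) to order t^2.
t + x + 2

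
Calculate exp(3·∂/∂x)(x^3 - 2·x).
x^{3} + 9 x^{2} + 25 x + 21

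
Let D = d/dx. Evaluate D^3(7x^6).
840 x^{3}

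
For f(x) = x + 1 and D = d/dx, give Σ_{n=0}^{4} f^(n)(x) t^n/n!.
t + x + 1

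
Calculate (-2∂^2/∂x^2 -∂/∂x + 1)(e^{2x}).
- 9 e^{2 x}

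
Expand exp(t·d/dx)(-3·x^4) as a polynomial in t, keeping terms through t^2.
3 x^{2} \left(- 6 t^{2} - 4 t x - x^{2}\right)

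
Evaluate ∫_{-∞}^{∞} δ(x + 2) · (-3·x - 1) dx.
5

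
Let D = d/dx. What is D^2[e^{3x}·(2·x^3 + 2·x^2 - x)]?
\left(18 x^{3} + 54 x^{2} + 27 x - 2\right) e^{3 x}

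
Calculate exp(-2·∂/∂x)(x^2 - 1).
x^{2} - 4 x + 3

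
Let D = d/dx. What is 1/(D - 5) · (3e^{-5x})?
- \frac{3 e^{- 5 x}}{10}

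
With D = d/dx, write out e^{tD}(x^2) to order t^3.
t^{2} + 2 t x + x^{2}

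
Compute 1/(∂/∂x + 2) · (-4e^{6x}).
- \frac{e^{6 x}}{2}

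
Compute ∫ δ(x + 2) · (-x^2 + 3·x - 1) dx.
-11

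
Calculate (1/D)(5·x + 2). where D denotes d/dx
\frac{5 x^{2}}{2} + 2 x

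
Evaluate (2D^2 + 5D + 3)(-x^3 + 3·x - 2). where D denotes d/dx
- 3 x^{3} - 15 x^{2} - 3 x + 9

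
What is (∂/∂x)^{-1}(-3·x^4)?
- \frac{3 x^{5}}{5}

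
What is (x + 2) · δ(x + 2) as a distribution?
0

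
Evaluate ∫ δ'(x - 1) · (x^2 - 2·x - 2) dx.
0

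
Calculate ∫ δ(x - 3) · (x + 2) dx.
5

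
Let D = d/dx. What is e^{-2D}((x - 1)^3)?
x^{3} - 9 x^{2} + 27 x - 27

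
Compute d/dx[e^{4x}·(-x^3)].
x^{2} \left(- 4 x - 3\right) e^{4 x}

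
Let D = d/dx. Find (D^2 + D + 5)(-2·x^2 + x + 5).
- 10 x^{2} + x + 22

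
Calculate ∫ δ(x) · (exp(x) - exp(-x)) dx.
0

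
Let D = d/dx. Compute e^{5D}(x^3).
x^{3} + 15 x^{2} + 75 x + 125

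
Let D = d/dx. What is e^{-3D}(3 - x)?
6 - x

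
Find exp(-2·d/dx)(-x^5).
- x^{5} + 10 x^{4} - 40 x^{3} + 80 x^{2} - 80 x + 32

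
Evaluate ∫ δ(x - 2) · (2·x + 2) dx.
6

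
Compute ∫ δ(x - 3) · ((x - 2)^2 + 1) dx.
2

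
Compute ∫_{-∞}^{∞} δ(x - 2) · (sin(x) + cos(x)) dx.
\cos{\left(2 \right)} + \sin{\left(2 \right)}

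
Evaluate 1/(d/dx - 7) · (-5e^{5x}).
\frac{5 e^{5 x}}{2}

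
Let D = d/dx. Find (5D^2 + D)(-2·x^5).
10 x^{3} \left(- x - 20\right)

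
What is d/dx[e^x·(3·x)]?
3 \left(x + 1\right) e^{x}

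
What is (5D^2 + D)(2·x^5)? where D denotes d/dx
10 x^{3} \left(x + 20\right)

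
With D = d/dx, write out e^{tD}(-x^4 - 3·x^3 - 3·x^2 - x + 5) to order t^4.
- t^{4} - t^{3} \left(4 x + 3\right) - 3 t^{2} \left(2 x^{2} + 3 x + 1\right) - t \left(4 x^{3} + 9 x^{2} + 6 x + 1\right) - x^{4} - 3 x^{3} - 3 x^{2} - x + 5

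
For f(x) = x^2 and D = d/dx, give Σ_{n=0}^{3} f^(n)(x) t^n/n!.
t^{2} + 2 t x + x^{2}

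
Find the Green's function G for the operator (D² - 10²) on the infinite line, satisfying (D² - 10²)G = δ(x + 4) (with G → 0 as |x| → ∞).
-\frac{e^{-10|x + 4|}}{20}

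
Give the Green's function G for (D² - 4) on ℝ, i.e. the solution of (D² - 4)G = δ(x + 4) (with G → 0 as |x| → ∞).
-\frac{e^{-2|x + 4|}}{4}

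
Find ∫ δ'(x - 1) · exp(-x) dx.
e^{-1}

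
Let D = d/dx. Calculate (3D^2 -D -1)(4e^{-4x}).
204 e^{- 4 x}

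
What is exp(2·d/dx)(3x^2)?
3 x^{2} + 12 x + 12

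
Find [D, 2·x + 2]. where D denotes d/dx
2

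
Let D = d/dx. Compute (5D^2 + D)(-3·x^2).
- 6 x - 30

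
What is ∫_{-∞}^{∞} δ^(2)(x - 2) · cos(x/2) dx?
- \frac{\cos{\left(1 \right)}}{4}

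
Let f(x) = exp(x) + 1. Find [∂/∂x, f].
e^{x}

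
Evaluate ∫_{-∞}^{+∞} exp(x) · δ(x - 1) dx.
e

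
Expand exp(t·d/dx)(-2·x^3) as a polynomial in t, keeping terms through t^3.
- 2 t^{3} - 6 t^{2} x - 6 t x^{2} - 2 x^{3}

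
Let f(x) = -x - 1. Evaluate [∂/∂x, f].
-1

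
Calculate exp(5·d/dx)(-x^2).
- x^{2} - 10 x - 25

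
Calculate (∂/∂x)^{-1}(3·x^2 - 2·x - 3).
x^{3} - x^{2} - 3 x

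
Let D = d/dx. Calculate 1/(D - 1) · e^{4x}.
\frac{e^{4 x}}{3}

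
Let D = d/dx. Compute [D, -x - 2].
-1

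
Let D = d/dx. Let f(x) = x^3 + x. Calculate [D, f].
3 x^{2} + 1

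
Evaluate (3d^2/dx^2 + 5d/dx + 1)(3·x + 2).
3 x + 17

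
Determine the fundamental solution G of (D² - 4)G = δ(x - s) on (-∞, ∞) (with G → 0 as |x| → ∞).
-\frac{e^{-2|x-s|}}{4}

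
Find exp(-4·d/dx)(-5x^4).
- 5 x^{4} + 80 x^{3} - 480 x^{2} + 1280 x - 1280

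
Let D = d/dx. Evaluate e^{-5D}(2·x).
2 x - 10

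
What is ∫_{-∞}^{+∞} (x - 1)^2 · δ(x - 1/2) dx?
\frac{1}{4}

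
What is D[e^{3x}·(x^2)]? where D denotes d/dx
x \left(3 x + 2\right) e^{3 x}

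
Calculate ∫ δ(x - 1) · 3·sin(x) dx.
3 \sin{\left(1 \right)}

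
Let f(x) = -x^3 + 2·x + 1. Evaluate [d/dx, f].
2 - 3 x^{2}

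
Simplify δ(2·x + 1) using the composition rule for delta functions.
\frac{\delta(x + 1/2)}{2}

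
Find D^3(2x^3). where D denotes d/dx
12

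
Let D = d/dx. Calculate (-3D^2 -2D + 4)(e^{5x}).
- 81 e^{5 x}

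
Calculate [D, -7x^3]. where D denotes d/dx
- 21 x^{2}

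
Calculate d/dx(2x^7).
14 x^{6}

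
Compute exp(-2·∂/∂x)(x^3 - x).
x^{3} - 6 x^{2} + 11 x - 6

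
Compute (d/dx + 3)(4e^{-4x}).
- 4 e^{- 4 x}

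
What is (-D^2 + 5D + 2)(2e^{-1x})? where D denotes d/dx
- 8 e^{- x}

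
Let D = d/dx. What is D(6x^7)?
42 x^{6}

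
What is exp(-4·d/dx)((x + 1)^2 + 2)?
x^{2} - 6 x + 11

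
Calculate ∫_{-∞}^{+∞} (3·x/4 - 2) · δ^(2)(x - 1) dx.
0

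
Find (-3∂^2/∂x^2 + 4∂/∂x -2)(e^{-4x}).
- 66 e^{- 4 x}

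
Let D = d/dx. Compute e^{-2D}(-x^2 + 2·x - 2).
- x^{2} + 6 x - 10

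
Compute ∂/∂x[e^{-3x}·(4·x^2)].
4 x \left(2 - 3 x\right) e^{- 3 x}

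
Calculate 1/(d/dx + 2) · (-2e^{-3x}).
2 e^{- 3 x}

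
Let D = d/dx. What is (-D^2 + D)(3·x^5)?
15 x^{3} \left(x - 4\right)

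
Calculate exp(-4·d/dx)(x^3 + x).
x^{3} - 12 x^{2} + 49 x - 68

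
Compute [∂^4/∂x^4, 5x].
20\frac{d^{3}}{dx^{3}}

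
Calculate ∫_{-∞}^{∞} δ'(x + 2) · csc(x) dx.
\cot{\left(2 \right)} \csc{\left(2 \right)}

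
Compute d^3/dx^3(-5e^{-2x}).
40 e^{- 2 x}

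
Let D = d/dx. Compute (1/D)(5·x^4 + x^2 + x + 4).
x^{5} + \frac{x^{3}}{3} + \frac{x^{2}}{2} + 4 x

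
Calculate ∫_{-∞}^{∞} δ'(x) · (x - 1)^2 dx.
2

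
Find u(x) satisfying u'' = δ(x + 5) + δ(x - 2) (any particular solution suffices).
\frac{|x + 5|}{2} + \frac{|x - 2|}{2}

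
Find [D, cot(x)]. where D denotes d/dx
- \frac{1}{\sin^{2}{\left(x \right)}}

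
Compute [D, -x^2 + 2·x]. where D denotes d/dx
2 - 2 x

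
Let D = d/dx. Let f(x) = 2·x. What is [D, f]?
2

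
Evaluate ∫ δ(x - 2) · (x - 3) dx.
-1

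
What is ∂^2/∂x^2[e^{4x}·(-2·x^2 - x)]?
\left(- 32 x^{2} - 48 x - 12\right) e^{4 x}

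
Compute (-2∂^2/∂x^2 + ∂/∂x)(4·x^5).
20 x^{3} \left(x - 8\right)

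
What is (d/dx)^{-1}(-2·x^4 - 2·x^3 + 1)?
- \frac{2 x^{5}}{5} - \frac{x^{4}}{2} + x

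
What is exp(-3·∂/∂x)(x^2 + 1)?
x^{2} - 6 x + 10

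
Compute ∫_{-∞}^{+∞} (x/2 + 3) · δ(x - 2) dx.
4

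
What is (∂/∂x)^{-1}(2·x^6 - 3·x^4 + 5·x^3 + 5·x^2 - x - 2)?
\frac{2 x^{7}}{7} - \frac{3 x^{5}}{5} + \frac{5 x^{4}}{4} + \frac{5 x^{3}}{3} - \frac{x^{2}}{2} - 2 x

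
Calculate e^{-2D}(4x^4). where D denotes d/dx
4 x^{4} - 32 x^{3} + 96 x^{2} - 128 x + 64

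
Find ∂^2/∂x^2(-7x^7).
- 294 x^{5}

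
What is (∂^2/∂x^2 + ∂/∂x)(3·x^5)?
15 x^{3} \left(x + 4\right)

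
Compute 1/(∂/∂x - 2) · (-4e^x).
4 e^{x}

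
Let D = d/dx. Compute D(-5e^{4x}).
- 20 e^{4 x}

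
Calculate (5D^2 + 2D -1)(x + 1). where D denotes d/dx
1 - x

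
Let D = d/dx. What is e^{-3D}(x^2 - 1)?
x^{2} - 6 x + 8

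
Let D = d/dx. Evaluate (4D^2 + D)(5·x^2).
10 x + 40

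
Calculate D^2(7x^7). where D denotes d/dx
294 x^{5}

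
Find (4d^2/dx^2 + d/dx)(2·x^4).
8 x^{2} \left(x + 12\right)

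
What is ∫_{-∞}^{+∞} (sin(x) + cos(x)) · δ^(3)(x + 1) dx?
\cos{\left(1 \right)} + \sin{\left(1 \right)}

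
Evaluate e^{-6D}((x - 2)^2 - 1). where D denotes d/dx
x^{2} - 16 x + 63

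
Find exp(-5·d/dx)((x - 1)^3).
x^{3} - 18 x^{2} + 108 x - 216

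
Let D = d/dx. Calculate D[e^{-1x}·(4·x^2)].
4 x \left(2 - x\right) e^{- x}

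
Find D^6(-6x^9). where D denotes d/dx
- 362880 x^{3}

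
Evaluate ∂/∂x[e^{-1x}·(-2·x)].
2 \left(x - 1\right) e^{- x}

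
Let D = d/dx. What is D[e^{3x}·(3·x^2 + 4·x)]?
\left(9 x^{2} + 18 x + 4\right) e^{3 x}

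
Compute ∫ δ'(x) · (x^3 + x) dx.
-1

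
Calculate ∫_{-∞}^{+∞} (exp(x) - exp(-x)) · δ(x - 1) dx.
2 \sinh{\left(1 \right)}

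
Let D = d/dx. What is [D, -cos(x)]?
\sin{\left(x \right)}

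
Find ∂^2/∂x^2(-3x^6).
- 90 x^{4}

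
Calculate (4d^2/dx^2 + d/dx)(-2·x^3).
6 x \left(- x - 8\right)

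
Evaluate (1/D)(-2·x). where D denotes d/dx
- x^{2}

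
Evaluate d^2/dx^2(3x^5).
60 x^{3}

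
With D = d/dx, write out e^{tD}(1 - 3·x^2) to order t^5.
- 3 t^{2} - 6 t x - 3 x^{2} + 1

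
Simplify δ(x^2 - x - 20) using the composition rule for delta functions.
\frac{\delta(x + 4) + \delta(x - 5)}{9}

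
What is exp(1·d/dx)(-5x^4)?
- 5 x^{4} - 20 x^{3} - 30 x^{2} - 20 x - 5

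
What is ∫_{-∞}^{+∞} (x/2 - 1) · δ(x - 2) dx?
0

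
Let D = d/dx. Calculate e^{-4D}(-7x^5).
- 7 x^{5} + 140 x^{4} - 1120 x^{3} + 4480 x^{2} - 8960 x + 7168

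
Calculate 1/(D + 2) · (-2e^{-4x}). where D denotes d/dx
e^{- 4 x}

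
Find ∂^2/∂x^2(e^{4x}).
16 e^{4 x}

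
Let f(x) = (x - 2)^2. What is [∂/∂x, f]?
2 x - 4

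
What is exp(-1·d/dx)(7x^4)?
7 x^{4} - 28 x^{3} + 42 x^{2} - 28 x + 7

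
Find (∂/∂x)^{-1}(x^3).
\frac{x^{4}}{4}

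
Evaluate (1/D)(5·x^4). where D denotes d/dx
x^{5}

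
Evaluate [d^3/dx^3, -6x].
-18\frac{d^{2}}{dx^{2}}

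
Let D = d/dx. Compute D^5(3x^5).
360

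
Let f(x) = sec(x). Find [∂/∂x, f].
\tan{\left(x \right)} \sec{\left(x \right)}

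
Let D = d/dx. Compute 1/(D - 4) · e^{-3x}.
- \frac{e^{- 3 x}}{7}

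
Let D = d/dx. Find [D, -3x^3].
- 9 x^{2}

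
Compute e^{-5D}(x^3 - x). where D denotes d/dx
x^{3} - 15 x^{2} + 74 x - 120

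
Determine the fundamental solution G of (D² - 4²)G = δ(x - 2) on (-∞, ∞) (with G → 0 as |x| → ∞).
-\frac{e^{-4|x - 2|}}{8}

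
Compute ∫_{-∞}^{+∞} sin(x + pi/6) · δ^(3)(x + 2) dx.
\sin{\left(\frac{\pi}{3} + 2 \right)}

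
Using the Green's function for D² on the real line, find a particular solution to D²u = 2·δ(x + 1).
|x + 1|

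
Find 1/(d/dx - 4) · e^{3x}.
- e^{3 x}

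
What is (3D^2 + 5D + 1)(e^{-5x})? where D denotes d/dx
51 e^{- 5 x}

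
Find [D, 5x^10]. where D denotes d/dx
50 x^{9}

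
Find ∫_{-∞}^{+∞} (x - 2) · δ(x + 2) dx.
-4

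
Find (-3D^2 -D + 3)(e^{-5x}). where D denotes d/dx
- 67 e^{- 5 x}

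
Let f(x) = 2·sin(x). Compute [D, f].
2 \cos{\left(x \right)}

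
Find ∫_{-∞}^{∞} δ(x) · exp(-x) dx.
1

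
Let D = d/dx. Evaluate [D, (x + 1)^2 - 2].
2 x + 2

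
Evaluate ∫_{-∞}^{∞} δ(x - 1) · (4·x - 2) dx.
2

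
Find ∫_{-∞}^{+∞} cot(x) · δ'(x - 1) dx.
\frac{1}{\sin^{2}{\left(1 \right)}}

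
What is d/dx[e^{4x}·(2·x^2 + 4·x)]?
4 \left(2 x \left(x + 2\right) + x + 1\right) e^{4 x}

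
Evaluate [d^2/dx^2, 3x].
6\frac{d}{dx}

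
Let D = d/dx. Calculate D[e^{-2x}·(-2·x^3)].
x^{2} \left(4 x - 6\right) e^{- 2 x}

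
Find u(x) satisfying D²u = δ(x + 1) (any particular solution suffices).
\frac{|x + 1|}{2}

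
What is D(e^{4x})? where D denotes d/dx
4 e^{4 x}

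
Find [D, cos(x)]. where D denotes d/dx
- \sin{\left(x \right)}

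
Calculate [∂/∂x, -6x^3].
- 18 x^{2}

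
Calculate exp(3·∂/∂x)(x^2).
x^{2} + 6 x + 9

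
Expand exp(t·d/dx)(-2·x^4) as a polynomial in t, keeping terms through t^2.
2 x^{2} \left(- 6 t^{2} - 4 t x - x^{2}\right)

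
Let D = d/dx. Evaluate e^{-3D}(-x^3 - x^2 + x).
- x^{3} + 8 x^{2} - 20 x + 15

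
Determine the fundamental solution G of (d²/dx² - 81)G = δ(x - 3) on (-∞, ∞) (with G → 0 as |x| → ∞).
-\frac{e^{-9|x - 3|}}{18}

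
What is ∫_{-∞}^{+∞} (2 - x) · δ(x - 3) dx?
-1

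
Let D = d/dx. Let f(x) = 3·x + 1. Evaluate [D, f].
3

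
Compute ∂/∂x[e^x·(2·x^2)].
2 x \left(x + 2\right) e^{x}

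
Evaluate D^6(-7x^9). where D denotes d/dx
- 423360 x^{3}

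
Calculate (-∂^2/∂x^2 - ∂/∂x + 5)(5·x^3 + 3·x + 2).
25 x^{3} - 15 x^{2} - 15 x + 7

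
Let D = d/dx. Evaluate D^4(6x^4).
144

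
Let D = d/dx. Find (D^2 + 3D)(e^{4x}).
28 e^{4 x}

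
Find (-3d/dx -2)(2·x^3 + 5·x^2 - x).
- 4 x^{3} - 28 x^{2} - 28 x + 3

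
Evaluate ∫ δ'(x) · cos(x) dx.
0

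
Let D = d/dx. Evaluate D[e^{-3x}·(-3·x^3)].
9 x^{2} \left(x - 1\right) e^{- 3 x}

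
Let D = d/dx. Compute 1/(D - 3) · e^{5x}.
\frac{e^{5 x}}{2}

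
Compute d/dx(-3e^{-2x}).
6 e^{- 2 x}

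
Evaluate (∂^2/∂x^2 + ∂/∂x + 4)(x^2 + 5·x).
4 x^{2} + 22 x + 7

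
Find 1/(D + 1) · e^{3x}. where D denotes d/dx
\frac{e^{3 x}}{4}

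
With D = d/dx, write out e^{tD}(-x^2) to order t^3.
- t^{2} - 2 t x - x^{2}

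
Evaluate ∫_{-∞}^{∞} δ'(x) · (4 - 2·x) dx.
2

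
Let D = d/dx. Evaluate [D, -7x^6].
- 42 x^{5}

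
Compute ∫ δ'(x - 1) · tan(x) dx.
- \tan^{2}{\left(1 \right)} - 1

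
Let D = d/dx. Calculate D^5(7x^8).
47040 x^{3}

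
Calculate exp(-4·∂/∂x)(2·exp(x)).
2 e^{x - 4}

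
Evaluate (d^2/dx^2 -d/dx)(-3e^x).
0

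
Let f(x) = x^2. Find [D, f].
2 x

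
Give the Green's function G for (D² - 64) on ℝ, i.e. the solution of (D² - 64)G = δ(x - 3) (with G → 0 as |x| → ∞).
-\frac{e^{-8|x - 3|}}{16}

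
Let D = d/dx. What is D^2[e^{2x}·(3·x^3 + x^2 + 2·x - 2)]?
\left(12 x^{3} + 40 x^{2} + 34 x + 2\right) e^{2 x}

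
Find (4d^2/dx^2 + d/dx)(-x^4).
4 x^{2} \left(- x - 12\right)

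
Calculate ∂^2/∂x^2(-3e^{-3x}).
- 27 e^{- 3 x}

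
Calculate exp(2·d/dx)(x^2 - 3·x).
x^{2} + x - 2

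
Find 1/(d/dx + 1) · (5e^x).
\frac{5 e^{x}}{2}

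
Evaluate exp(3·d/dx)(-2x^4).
- 2 x^{4} - 24 x^{3} - 108 x^{2} - 216 x - 162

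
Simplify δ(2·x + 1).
\frac{\delta(x + 1/2)}{2}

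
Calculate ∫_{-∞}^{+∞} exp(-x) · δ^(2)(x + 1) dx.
e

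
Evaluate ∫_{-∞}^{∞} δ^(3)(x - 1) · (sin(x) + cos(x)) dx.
- \sin{\left(1 \right)} + \cos{\left(1 \right)}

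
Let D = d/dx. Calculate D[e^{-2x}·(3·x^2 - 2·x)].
2 \left(- 3 x^{2} + 5 x - 1\right) e^{- 2 x}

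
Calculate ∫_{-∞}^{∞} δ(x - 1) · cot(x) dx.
\cot{\left(1 \right)}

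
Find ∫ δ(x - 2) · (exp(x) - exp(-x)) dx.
2 \sinh{\left(2 \right)}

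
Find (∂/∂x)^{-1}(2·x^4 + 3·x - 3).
\frac{2 x^{5}}{5} + \frac{3 x^{2}}{2} - 3 x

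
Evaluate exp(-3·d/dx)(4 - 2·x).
10 - 2 x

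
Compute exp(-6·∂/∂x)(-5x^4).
- 5 x^{4} + 120 x^{3} - 1080 x^{2} + 4320 x - 6480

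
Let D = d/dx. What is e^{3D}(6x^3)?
6 x^{3} + 54 x^{2} + 162 x + 162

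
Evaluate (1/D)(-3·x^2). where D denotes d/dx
- x^{3}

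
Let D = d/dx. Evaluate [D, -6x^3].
- 18 x^{2}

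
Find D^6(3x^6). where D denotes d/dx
2160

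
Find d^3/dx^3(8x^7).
1680 x^{4}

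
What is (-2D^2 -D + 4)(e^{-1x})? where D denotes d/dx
3 e^{- x}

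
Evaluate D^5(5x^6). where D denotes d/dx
3600 x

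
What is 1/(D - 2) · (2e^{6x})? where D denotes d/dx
\frac{e^{6 x}}{2}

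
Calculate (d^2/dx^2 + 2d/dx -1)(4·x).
8 - 4 x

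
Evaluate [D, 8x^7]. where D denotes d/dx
56 x^{6}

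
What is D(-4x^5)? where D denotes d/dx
- 20 x^{4}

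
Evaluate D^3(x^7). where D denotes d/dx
210 x^{4}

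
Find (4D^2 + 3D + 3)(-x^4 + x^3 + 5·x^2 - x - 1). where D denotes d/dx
- 3 x^{4} - 9 x^{3} - 24 x^{2} + 51 x + 34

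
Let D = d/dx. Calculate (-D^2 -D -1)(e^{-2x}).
- 3 e^{- 2 x}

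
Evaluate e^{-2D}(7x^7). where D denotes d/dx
7 x^{7} - 98 x^{6} + 588 x^{5} - 1960 x^{4} + 3920 x^{3} - 4704 x^{2} + 3136 x - 896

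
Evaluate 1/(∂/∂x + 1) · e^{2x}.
\frac{e^{2 x}}{3}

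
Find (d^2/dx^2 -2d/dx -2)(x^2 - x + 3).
- 2 x^{2} - 2 x - 2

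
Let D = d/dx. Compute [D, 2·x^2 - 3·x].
4 x - 3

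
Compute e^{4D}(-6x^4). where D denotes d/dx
- 6 x^{4} - 96 x^{3} - 576 x^{2} - 1536 x - 1536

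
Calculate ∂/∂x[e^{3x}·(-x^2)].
x \left(- 3 x - 2\right) e^{3 x}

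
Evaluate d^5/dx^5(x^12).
95040 x^{7}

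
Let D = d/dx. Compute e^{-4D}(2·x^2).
2 x^{2} - 16 x + 32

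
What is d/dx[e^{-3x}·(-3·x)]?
3 \left(3 x - 1\right) e^{- 3 x}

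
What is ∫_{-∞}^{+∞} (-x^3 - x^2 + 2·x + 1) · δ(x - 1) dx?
1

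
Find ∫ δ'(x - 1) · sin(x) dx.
- \cos{\left(1 \right)}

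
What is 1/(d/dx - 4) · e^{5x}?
e^{5 x}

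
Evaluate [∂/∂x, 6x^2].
12 x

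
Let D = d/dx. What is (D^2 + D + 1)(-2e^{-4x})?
- 26 e^{- 4 x}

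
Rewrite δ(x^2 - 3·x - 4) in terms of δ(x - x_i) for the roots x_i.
\frac{\delta(x - 4) + \delta(x + 1)}{5}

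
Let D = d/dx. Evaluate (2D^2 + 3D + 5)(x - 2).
5 x - 7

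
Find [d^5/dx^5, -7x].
-35\frac{d^{4}}{dx^{4}}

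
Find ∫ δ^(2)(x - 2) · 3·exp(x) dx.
3 e^{2}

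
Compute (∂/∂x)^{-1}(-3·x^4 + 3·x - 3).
- \frac{3 x^{5}}{5} + \frac{3 x^{2}}{2} - 3 x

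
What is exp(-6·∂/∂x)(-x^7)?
- x^{7} + 42 x^{6} - 756 x^{5} + 7560 x^{4} - 45360 x^{3} + 163296 x^{2} - 326592 x + 279936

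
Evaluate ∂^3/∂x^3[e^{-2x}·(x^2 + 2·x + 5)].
4 \left(- 2 x^{2} + 2 x - 7\right) e^{- 2 x}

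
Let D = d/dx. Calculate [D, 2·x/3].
\frac{2}{3}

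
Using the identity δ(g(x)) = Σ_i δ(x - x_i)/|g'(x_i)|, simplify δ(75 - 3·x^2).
\frac{\delta(x - 5) + \delta(x + 5)}{30}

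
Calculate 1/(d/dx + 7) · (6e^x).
\frac{3 e^{x}}{4}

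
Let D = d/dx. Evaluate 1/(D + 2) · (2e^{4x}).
\frac{e^{4 x}}{3}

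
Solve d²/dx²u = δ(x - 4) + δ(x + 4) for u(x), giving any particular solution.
\frac{|x - 4|}{2} + \frac{|x + 4|}{2}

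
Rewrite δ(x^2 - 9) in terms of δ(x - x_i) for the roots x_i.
\frac{\delta(x - 3) + \delta(x + 3)}{6}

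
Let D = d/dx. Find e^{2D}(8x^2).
8 x^{2} + 32 x + 32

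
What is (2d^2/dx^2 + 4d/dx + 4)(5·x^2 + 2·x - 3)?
20 x^{2} + 48 x + 16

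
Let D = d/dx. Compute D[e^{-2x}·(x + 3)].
\left(- 2 x - 5\right) e^{- 2 x}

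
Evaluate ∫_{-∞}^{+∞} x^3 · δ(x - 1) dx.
1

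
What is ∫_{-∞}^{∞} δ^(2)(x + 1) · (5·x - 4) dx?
0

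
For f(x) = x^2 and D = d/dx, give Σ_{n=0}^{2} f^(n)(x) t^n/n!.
t^{2} + 2 t x + x^{2}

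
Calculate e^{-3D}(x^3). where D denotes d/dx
x^{3} - 9 x^{2} + 27 x - 27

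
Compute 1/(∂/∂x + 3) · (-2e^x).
- \frac{e^{x}}{2}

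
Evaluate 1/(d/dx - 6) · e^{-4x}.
- \frac{e^{- 4 x}}{10}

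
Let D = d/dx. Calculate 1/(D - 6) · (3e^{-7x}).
- \frac{3 e^{- 7 x}}{13}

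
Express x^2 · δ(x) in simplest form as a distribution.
0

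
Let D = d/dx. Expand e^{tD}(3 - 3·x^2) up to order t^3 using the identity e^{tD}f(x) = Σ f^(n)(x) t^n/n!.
- 3 t^{2} - 6 t x - 3 x^{2} + 3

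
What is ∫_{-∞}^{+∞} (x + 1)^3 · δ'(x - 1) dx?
-12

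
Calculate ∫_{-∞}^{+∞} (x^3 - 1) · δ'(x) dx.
0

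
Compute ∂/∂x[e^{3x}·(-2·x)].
\left(- 6 x - 2\right) e^{3 x}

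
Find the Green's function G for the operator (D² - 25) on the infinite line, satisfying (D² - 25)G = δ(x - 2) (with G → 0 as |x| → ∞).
-\frac{e^{-5|x - 2|}}{10}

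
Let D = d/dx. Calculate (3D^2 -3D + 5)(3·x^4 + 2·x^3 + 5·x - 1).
15 x^{4} - 26 x^{3} + 90 x^{2} + 61 x - 20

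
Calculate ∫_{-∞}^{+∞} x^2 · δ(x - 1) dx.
1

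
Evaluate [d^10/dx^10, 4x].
40\frac{d^{9}}{dx^{9}}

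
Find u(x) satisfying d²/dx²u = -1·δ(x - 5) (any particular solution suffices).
-\frac{|x - 5|}{2}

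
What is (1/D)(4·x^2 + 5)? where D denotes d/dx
\frac{4 x^{3}}{3} + 5 x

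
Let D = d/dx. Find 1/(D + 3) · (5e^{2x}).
e^{2 x}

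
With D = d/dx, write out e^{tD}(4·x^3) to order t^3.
4 t^{3} + 12 t^{2} x + 12 t x^{2} + 4 x^{3}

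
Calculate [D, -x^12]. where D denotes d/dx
- 12 x^{11}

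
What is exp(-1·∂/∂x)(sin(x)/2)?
\frac{\sin{\left(x - 1 \right)}}{2}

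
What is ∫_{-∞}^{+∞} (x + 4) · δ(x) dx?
4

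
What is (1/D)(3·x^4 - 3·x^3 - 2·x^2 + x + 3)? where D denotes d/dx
\frac{3 x^{5}}{5} - \frac{3 x^{4}}{4} - \frac{2 x^{3}}{3} + \frac{x^{2}}{2} + 3 x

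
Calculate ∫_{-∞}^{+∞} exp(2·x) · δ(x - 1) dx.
e^{2}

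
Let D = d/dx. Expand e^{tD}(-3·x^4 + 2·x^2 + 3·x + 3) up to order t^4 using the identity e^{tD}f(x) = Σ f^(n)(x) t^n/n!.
- 3 t^{4} - 12 t^{3} x + t^{2} \left(2 - 18 x^{2}\right) + t \left(- 12 x^{3} + 4 x + 3\right) - 3 x^{4} + 2 x^{2} + 3 x + 3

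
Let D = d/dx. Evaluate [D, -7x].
-7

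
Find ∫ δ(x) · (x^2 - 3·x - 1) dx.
-1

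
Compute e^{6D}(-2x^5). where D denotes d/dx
- 2 x^{5} - 60 x^{4} - 720 x^{3} - 4320 x^{2} - 12960 x - 15552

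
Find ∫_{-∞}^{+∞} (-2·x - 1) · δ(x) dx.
-1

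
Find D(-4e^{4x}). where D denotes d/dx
- 16 e^{4 x}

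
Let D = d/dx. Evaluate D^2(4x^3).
24 x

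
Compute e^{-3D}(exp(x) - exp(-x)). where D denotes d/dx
- e^{3 - x} + e^{x - 3}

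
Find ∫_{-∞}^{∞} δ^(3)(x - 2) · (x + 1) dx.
0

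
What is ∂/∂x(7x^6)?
42 x^{5}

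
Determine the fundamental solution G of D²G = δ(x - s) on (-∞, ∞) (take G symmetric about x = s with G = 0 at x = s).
\frac{|x - s|}{2}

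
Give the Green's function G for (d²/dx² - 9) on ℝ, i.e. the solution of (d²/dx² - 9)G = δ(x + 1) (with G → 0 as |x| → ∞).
-\frac{e^{-3|x + 1|}}{6}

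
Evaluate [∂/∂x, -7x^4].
- 28 x^{3}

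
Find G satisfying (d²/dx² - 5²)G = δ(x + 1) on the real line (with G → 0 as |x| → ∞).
-\frac{e^{-5|x + 1|}}{10}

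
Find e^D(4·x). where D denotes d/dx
4 x + 4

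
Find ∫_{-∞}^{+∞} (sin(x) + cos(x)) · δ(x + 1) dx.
- \sin{\left(1 \right)} + \cos{\left(1 \right)}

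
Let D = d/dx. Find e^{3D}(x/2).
\frac{x}{2} + \frac{3}{2}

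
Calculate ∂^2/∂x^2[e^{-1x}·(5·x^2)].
5 \left(x^{2} - 4 x + 2\right) e^{- x}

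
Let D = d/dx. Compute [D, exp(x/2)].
\frac{e^{\frac{x}{2}}}{2}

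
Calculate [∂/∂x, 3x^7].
21 x^{6}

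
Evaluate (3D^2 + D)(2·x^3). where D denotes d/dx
6 x \left(x + 6\right)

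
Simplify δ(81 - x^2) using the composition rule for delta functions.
\frac{\delta(x - 9) + \delta(x + 9)}{18}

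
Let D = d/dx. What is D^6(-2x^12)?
- 1330560 x^{6}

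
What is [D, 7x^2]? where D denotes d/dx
14 x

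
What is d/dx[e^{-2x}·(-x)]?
\left(2 x - 1\right) e^{- 2 x}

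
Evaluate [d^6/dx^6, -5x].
-30\frac{d^{5}}{dx^{5}}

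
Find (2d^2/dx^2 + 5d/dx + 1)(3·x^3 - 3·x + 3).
3 x^{3} + 45 x^{2} + 33 x - 12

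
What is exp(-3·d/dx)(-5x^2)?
- 5 x^{2} + 30 x - 45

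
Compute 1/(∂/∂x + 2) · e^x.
\frac{e^{x}}{3}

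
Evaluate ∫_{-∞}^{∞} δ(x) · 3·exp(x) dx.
3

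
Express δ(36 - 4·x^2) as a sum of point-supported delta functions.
\frac{\delta(x - 3) + \delta(x + 3)}{24}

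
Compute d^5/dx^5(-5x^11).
- 277200 x^{6}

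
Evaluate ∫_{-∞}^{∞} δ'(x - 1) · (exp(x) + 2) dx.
- e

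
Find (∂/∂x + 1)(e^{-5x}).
- 4 e^{- 5 x}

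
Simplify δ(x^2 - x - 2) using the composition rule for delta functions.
\frac{\delta(x + 1) + \delta(x - 2)}{3}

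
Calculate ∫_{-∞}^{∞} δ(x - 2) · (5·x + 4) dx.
14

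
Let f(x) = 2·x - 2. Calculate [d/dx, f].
2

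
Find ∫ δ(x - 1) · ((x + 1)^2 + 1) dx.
5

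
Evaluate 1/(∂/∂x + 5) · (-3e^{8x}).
- \frac{3 e^{8 x}}{13}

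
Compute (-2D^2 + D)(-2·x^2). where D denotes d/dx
8 - 4 x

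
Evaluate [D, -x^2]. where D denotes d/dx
- 2 x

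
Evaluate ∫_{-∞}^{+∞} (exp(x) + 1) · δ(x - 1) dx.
1 + e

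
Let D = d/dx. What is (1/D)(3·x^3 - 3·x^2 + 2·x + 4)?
\frac{3 x^{4}}{4} - x^{3} + x^{2} + 4 x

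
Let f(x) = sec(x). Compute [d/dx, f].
\tan{\left(x \right)} \sec{\left(x \right)}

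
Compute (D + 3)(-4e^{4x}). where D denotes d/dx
- 28 e^{4 x}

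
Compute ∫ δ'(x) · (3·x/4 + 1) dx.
- \frac{3}{4}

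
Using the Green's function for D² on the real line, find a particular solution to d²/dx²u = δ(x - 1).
\frac{|x - 1|}{2}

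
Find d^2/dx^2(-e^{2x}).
- 4 e^{2 x}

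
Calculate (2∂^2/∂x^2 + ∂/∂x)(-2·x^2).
- 4 x - 8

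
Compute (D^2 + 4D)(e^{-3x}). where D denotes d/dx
- 3 e^{- 3 x}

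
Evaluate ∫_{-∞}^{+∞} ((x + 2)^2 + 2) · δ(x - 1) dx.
11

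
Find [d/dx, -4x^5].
- 20 x^{4}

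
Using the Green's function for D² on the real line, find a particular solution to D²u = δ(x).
\frac{|x|}{2}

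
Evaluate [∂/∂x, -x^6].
- 6 x^{5}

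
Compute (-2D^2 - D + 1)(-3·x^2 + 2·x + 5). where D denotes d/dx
- 3 x^{2} + 8 x + 15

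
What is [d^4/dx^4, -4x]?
-16\frac{d^{3}}{dx^{3}}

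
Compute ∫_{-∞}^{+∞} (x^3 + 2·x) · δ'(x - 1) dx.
-5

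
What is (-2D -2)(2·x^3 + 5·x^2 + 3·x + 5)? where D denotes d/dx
- 4 x^{3} - 22 x^{2} - 26 x - 16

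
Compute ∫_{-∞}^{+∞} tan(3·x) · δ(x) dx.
0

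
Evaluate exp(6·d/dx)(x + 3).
x + 9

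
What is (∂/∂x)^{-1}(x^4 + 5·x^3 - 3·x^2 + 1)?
\frac{x^{5}}{5} + \frac{5 x^{4}}{4} - x^{3} + x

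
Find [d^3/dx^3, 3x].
9\frac{d^{2}}{dx^{2}}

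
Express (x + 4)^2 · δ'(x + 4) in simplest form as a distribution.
0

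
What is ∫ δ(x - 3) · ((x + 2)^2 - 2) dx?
23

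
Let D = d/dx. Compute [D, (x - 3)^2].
2 x - 6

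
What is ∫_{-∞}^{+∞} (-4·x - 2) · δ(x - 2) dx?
-10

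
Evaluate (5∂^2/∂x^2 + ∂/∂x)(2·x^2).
4 x + 20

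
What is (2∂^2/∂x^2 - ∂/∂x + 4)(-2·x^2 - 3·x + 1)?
- 8 x^{2} - 8 x - 1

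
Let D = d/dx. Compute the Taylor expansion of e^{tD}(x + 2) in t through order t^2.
t + x + 2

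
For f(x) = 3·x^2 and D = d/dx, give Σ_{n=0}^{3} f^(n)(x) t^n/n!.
3 t^{2} + 6 t x + 3 x^{2}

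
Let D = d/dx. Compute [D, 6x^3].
18 x^{2}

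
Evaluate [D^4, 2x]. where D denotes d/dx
8D^{3}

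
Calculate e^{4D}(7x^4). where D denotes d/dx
7 x^{4} + 112 x^{3} + 672 x^{2} + 1792 x + 1792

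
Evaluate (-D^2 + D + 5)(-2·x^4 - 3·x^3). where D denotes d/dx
x \left(- 10 x^{3} - 23 x^{2} + 15 x + 18\right)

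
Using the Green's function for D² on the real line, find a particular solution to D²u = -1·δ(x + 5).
-\frac{|x + 5|}{2}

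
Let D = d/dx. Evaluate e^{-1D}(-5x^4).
- 5 x^{4} + 20 x^{3} - 30 x^{2} + 20 x - 5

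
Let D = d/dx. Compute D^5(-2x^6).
- 1440 x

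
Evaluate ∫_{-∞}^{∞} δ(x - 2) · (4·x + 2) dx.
10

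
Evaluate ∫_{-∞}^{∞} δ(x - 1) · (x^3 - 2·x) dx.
-1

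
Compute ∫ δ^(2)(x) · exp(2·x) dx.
4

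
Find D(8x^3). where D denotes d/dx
24 x^{2}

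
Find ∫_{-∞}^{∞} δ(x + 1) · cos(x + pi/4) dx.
\sin{\left(\frac{\pi}{4} + 1 \right)}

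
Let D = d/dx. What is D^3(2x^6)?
240 x^{3}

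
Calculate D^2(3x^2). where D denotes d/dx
6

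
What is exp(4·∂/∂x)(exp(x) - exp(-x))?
2 \sinh{\left(x + 4 \right)}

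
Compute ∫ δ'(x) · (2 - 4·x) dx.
4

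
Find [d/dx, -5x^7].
- 35 x^{6}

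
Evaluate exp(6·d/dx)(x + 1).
x + 7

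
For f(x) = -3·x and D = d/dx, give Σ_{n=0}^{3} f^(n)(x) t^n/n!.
- 3 t - 3 x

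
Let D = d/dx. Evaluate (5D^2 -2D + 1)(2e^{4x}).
146 e^{4 x}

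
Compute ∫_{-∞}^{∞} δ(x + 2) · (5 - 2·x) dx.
9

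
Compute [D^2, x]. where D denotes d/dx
2D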